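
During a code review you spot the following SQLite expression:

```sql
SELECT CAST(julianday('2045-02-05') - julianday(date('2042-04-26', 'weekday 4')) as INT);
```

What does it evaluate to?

`weekday 4` advances to the next Thursday; 2042-04-26 is a Saturday, so it moves forward to 2042-05-01.
30 days remain in May 2042 after the 1st (31 − 1).
Full months from June 2042 through January 2045 contribute their day counts.
Then 5 days into February 2045.
Total: 30 + 30 + 31 + 31 + 30 + 31 + 30 + 31 + 31 + 28 + 31 + 30 + 31 + 30 + 31 + 31 + 30 + 31 + 30 + 31 + 31 + 29 + 31 + 30 + 31 + 30 + 31 + 31 + 30 + 31 + 30 + 31 + 31 + 5 = 1011.

1011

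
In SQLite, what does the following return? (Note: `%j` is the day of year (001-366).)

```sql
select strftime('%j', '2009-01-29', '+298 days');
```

First apply '+298 days': 2009-01-29 → 2009-11-23.
Day-of-year for 2009-11-23: days since 2009-01-01 inclusive = 327, zero-padded to 327.

327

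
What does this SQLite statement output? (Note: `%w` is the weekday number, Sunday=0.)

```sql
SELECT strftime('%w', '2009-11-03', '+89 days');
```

First apply '+89 days': 2009-11-03 → 2010-01-31.
2010-01-31 is a Sunday; with Sunday=0 that is 0.

0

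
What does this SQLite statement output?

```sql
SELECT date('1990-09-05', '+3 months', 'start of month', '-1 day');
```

1990-11-30

Adding +3 months to 1990-09-05 gives 1990-12-05.
`start of month` rewinds 1990-12-05 to 1990-12-01.
Going back 1 day from 1990-12-01 reaches 1990-11-30 (last day of November, 30 days).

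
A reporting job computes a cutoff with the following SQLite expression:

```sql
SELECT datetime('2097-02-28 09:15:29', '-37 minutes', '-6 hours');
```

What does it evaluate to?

-37 minutes from 2097-02-28 09:15:29 is 2097-02-28 08:38:29.
-6 hours from 2097-02-28 08:38:29 is 2097-02-28 02:38:29.

2097-02-28 02:38:29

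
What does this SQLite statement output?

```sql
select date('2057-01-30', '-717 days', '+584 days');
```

2056-09-19

Applying '-717 days' to 2057-01-30: counting 717 days back gives 2055-02-13.
Applying '+584 days' to 2055-02-13: counting 584 days forward gives 2056-09-19.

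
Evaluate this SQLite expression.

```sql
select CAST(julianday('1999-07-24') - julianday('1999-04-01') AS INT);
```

114

29 days remain in April 1999 after the 1st (30 − 1).
May 1999: 31 days.
June 1999: 30 days.
Then 24 days into July 1999.
Total: 29 + 31 + 30 + 24 = 114.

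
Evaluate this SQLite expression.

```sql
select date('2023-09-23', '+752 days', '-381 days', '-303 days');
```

2023-11-30

Applying '+752 days' to 2023-09-23: counting 752 days forward gives 2025-10-14.
Applying '-381 days' to 2025-10-14: counting 381 days back gives 2024-09-28.
Applying '-303 days' to 2024-09-28: counting 303 days back gives 2023-11-30.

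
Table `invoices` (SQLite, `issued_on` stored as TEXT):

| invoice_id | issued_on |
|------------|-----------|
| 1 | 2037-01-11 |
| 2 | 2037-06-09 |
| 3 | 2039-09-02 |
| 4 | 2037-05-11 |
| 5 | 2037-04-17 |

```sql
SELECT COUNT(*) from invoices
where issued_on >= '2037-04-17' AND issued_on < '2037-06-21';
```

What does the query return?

Rows in [2037-04-17, 2037-06-21): 2037-06-09, 2037-05-11, 2037-04-17 → 3 rows.

3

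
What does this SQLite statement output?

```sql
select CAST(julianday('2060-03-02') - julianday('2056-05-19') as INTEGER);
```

1383

12 days remain in May 2056 after the 19th (31 − 19).
Full months from June 2056 through February 2060 contribute their day counts.
Then 2 days into March 2060.
Total: 12 + 30 + 31 + 31 + 30 + 31 + 30 + 31 + 31 + 28 + 31 + 30 + 31 + 30 + 31 + 31 + 30 + 31 + 30 + 31 + 31 + 28 + 31 + 30 + 31 + 30 + 31 + 31 + 30 + 31 + 30 + 31 + 31 + 28 + 31 + 30 + 31 + 30 + 31 + 31 + 30 + 31 + 30 + 31 + 31 + 29 + 2 = 1383.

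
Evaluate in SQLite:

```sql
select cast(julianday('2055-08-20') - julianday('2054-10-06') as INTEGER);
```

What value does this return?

318

25 days remain in October 2054 after the 6th (31 − 6).
Full months from November 2054 through July 2055 contribute their day counts.
Then 20 days into August 2055.
Total: 25 + 30 + 31 + 31 + 28 + 31 + 30 + 31 + 30 + 31 + 20 = 318.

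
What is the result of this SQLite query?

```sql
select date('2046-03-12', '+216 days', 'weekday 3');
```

Applying '+216 days' to 2046-03-12: counting 216 days forward gives 2046-10-14.
`weekday 3` advances to the next Wednesday; 2046-10-14 is a Sunday, so it moves forward to 2046-10-17.

2046-10-17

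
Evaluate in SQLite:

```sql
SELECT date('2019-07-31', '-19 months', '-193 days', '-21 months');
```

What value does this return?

2015-09-21

Adding -19 months to 2019-07-31 gives 2017-12-31.
Applying '-193 days' to 2017-12-31: counting 193 days back gives 2017-06-21.
Adding -21 months to 2017-06-21 gives 2015-09-21.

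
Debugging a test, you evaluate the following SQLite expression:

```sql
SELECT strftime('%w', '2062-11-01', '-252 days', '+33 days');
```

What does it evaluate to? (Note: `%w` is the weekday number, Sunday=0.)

First apply '-252 days', '+33 days': 2062-11-01 → 2062-03-27.
2062-03-27 is a Monday; with Sunday=0 that is 1.

1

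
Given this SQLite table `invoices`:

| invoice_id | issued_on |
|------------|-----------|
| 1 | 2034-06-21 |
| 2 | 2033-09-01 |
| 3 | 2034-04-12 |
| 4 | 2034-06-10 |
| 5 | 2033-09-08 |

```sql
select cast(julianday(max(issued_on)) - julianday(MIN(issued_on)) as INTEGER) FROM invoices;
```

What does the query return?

MIN = 2033-09-01, MAX = 2034-06-21.
29 days remain in September 2033 after the 1st (30 − 1).
Full months from October 2033 through May 2034 contribute their day counts.
Then 21 days into June 2034.
Total: 29 + 31 + 30 + 31 + 31 + 28 + 31 + 30 + 31 + 21 = 293.

293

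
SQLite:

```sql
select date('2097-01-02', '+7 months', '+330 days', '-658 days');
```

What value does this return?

Adding +7 months to 2097-01-02 gives 2097-08-02.
Applying '+330 days' to 2097-08-02: counting 330 days forward gives 2098-06-28.
Applying '-658 days' to 2098-06-28: counting 658 days back gives 2096-09-08.

2096-09-08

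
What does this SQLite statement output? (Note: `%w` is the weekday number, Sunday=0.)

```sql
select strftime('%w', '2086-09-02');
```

2086-09-02 is a Monday; with Sunday=0 that is 1.

1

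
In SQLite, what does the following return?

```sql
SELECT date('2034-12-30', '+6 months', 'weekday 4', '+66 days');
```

Adding +6 months to 2034-12-30 gives 2035-06-30.
`weekday 4` advances to the next Thursday; 2035-06-30 is a Saturday, so it moves forward to 2035-07-05.
Applying '+66 days' to 2035-07-05: counting 66 days forward gives 2035-09-09.

2035-09-09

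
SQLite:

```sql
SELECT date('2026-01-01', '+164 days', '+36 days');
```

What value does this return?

Applying '+164 days' to 2026-01-01: counting 164 days forward gives 2026-06-14.
June 2026 has 30 days; 16 remain after the 14th, so 17 days reach 2026-07-01.
Advancing 19 more days within July lands on 2026-07-20.

2026-07-20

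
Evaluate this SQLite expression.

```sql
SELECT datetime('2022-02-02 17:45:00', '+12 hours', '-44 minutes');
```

2022-02-03 05:01:00

+12 hours from 2022-02-02 17:45:00 is 2022-02-03 05:45:00 (crosses midnight).
-44 minutes from 2022-02-03 05:45:00 is 2022-02-03 05:01:00.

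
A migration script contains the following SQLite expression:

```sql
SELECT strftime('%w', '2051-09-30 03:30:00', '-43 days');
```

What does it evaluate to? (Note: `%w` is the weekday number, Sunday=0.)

First apply '-43 days': 2051-09-30 03:30:00 → 2051-08-18 03:30:00.
2051-08-18 is a Friday; with Sunday=0 that is 5.

5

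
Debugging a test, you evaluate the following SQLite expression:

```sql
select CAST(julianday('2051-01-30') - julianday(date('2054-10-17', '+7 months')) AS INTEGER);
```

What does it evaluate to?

Adding +7 months to 2054-10-17 gives 2055-05-17.
1 day remains in January 2051 after the 30th (31 − 30).
Full months from February 2051 through April 2055 contribute their day counts.
Then 17 days into May 2055.
Total: 1 + 28 + 31 + 30 + 31 + 30 + 31 + 31 + 30 + 31 + 30 + 31 + 31 + 29 + 31 + 30 + 31 + 30 + 31 + 31 + 30 + 31 + 30 + 31 + 31 + 28 + 31 + 30 + 31 + 30 + 31 + 31 + 30 + 31 + 30 + 31 + 31 + 28 + 31 + 30 + 31 + 30 + 31 + 31 + 30 + 31 + 30 + 31 + 31 + 28 + 31 + 30 + 17 = 1568.
The subtraction is earlier − later, so the result is −1568 → -1568.

-1568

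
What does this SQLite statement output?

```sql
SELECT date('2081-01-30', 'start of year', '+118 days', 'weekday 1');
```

2081-05-05

`start of year` rewinds 2081-01-30 to 2081-01-01.
Applying '+118 days' to 2081-01-01: counting 118 days forward gives 2081-04-29.
`weekday 1` advances to the next Monday; 2081-04-29 is a Tuesday, so it moves forward to 2081-05-05.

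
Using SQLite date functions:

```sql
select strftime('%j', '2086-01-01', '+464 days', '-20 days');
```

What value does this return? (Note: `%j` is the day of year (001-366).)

080

First apply '+464 days', '-20 days': 2086-01-01 → 2087-03-21.
Day-of-year for 2087-03-21: days since 2087-01-01 inclusive = 80, zero-padded to 080.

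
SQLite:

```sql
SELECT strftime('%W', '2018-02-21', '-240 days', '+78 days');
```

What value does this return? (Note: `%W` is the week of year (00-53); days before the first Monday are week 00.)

37

First apply '-240 days', '+78 days': 2018-02-21 → 2017-09-12.
2017-09-12 is a Tuesday. SQLite's %W counts Mondays since the year started; the result is 37.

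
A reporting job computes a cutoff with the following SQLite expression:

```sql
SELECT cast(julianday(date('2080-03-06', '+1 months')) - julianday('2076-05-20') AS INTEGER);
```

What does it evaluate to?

Adding +1 month to 2080-03-06 gives 2080-04-06.
11 days remain in May 2076 after the 20th (31 − 20).
Full months from June 2076 through March 2080 contribute their day counts.
Then 6 days into April 2080.
Total: 11 + 30 + 31 + 31 + 30 + 31 + 30 + 31 + 31 + 28 + 31 + 30 + 31 + 30 + 31 + 31 + 30 + 31 + 30 + 31 + 31 + 28 + 31 + 30 + 31 + 30 + 31 + 31 + 30 + 31 + 30 + 31 + 31 + 28 + 31 + 30 + 31 + 30 + 31 + 31 + 30 + 31 + 30 + 31 + 31 + 29 + 31 + 6 = 1417.

1417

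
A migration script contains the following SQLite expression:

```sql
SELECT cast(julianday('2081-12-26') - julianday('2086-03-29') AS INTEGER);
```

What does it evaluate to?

5 days remain in December 2081 after the 26th (31 − 26).
Full months from January 2082 through February 2086 contribute their day counts.
Then 29 days into March 2086.
Total: 5 + 31 + 28 + 31 + 30 + 31 + 30 + 31 + 31 + 30 + 31 + 30 + 31 + 31 + 28 + 31 + 30 + 31 + 30 + 31 + 31 + 30 + 31 + 30 + 31 + 31 + 29 + 31 + 30 + 31 + 30 + 31 + 31 + 30 + 31 + 30 + 31 + 31 + 28 + 31 + 30 + 31 + 30 + 31 + 31 + 30 + 31 + 30 + 31 + 31 + 28 + 29 = 1554.
The subtraction is earlier − later, so the result is −1554 → -1554.

-1554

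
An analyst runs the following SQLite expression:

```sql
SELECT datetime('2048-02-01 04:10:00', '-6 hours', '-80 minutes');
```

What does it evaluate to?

-6 hours from 2048-02-01 04:10:00 is 2048-01-31 22:10:00 (crosses midnight).
80 minutes = 1h 20m; -80 minutes from 2048-01-31 22:10:00 is 2048-01-31 20:50:00.

2048-01-31 20:50:00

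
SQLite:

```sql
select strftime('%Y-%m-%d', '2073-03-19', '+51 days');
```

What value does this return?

First apply '+51 days': 2073-03-19 → 2073-05-09.
`%Y-%m-%d` extracts the ISO date: 2073-05-09.

2073-05-09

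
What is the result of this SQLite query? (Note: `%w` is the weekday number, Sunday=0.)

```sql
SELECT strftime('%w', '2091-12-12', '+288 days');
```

First apply '+288 days': 2091-12-12 → 2092-09-25.
2092-09-25 is a Thursday; with Sunday=0 that is 4.

4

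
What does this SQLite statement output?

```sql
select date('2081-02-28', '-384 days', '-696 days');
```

2078-03-16

Applying '-384 days' to 2081-02-28: counting 384 days back gives 2080-02-10.
Applying '-696 days' to 2080-02-10: counting 696 days back gives 2078-03-16.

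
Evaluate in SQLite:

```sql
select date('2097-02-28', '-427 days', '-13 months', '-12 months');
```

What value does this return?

Applying '-427 days' to 2097-02-28: counting 427 days back gives 2095-12-29.
Adding -13 months to 2095-12-29 gives 2094-11-29.
Adding -12 months to 2094-11-29 gives 2093-11-29.

2093-11-29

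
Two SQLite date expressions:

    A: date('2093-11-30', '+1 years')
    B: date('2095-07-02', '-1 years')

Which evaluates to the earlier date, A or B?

A = 2094-11-30.
B = 2094-07-02.
B is earlier.

B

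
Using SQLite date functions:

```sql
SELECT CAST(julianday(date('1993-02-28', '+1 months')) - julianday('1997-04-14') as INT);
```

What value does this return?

Adding +1 month to 1993-02-28 gives 1993-03-28.
3 days remain in March 1993 after the 28th (31 − 28).
Full months from April 1993 through March 1997 contribute their day counts.
Then 14 days into April 1997.
Total: 3 + 30 + 31 + 30 + 31 + 31 + 30 + 31 + 30 + 31 + 31 + 28 + 31 + 30 + 31 + 30 + 31 + 31 + 30 + 31 + 30 + 31 + 31 + 28 + 31 + 30 + 31 + 30 + 31 + 31 + 30 + 31 + 30 + 31 + 31 + 29 + 31 + 30 + 31 + 30 + 31 + 31 + 30 + 31 + 30 + 31 + 31 + 28 + 31 + 14 = 1478.
The subtraction is earlier − later, so the result is −1478 → -1478.

-1478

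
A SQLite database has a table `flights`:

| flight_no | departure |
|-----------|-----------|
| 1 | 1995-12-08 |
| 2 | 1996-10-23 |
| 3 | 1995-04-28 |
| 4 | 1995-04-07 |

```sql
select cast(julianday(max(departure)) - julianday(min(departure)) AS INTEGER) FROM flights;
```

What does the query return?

MIN = 1995-04-07, MAX = 1996-10-23.
23 days remain in April 1995 after the 7th (30 − 7).
Full months from May 1995 through September 1996 contribute their day counts.
Then 23 days into October 1996.
Total: 23 + 31 + 30 + 31 + 31 + 30 + 31 + 30 + 31 + 31 + 29 + 31 + 30 + 31 + 30 + 31 + 31 + 30 + 23 = 565.

565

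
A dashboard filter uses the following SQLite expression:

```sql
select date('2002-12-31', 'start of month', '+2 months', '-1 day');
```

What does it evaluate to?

`start of month` rewinds 2002-12-31 to 2002-12-01.
Adding +2 months to 2002-12-01 gives 2003-02-01.
Going back 1 day from 2003-02-01 reaches 2003-01-31 (last day of January, 31 days).

2003-01-31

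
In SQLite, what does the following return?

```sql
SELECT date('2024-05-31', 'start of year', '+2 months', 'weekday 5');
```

`start of year` rewinds 2024-05-31 to 2024-01-01.
Adding +2 months to 2024-01-01 gives 2024-03-01.
`weekday 5` advances to the next Friday; 2024-03-01 is already a Friday, so it stays at 2024-03-01.

2024-03-01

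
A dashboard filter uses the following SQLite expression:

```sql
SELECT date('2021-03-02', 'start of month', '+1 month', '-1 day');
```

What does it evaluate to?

`start of month` rewinds 2021-03-02 to 2021-03-01.
Adding +1 month to 2021-03-01 gives 2021-04-01.
Going back 1 day from 2021-04-01 reaches 2021-03-31 (last day of March, 31 days).

2021-03-31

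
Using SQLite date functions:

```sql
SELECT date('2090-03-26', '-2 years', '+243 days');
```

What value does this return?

2088-11-24

Adding -2 years to 2090-03-26 gives 2088-03-26.
Applying '+243 days' to 2088-03-26: counting 243 days forward gives 2088-11-24.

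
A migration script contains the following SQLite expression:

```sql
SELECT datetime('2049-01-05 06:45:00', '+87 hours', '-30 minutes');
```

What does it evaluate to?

2049-01-08 21:15:00

+87 hours from 2049-01-05 06:45:00 is 2049-01-08 21:45:00 (crosses midnight).
-30 minutes from 2049-01-08 21:45:00 is 2049-01-08 21:15:00.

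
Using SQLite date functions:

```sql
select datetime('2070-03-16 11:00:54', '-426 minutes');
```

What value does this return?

2070-03-16 03:54:54

426 minutes = 7h 6m; -426 minutes from 2070-03-16 11:00:54 is 2070-03-16 03:54:54.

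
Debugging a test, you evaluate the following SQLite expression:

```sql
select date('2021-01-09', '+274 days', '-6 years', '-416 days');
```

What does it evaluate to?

2014-08-20

Applying '+274 days' to 2021-01-09: counting 274 days forward gives 2021-10-10.
Adding -6 years to 2021-10-10 gives 2015-10-10.
Applying '-416 days' to 2015-10-10: counting 416 days back gives 2014-08-20.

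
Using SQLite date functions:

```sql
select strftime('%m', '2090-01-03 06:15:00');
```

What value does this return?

`%m` extracts the 2-digit month (01-12): 01.

01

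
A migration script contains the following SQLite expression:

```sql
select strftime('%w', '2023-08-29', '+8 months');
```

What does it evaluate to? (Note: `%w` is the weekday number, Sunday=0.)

1

First apply '+8 months': 2023-08-29 → 2024-04-29.
2024-04-29 is a Monday; with Sunday=0 that is 1.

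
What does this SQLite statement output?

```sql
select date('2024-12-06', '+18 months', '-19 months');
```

Adding +18 months to 2024-12-06 gives 2026-06-06.
Adding -19 months to 2026-06-06 gives 2024-11-06.

2024-11-06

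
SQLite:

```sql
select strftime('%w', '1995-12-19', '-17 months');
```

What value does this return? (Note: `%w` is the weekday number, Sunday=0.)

2

First apply '-17 months': 1995-12-19 → 1994-07-19.
1994-07-19 is a Tuesday; with Sunday=0 that is 2.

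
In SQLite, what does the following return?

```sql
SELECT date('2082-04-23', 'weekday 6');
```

2082-04-25

`weekday 6` advances to the next Saturday; 2082-04-23 is a Thursday, so it moves forward to 2082-04-25.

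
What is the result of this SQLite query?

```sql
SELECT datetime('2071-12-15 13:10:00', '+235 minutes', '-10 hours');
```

235 minutes = 3h 55m; +235 minutes from 2071-12-15 13:10:00 is 2071-12-15 17:05:00.
-10 hours from 2071-12-15 17:05:00 is 2071-12-15 07:05:00.

2071-12-15 07:05:00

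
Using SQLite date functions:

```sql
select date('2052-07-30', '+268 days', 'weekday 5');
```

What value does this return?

2053-04-25

Applying '+268 days' to 2052-07-30: counting 268 days forward gives 2053-04-24.
`weekday 5` advances to the next Friday; 2053-04-24 is a Thursday, so it moves forward to 2053-04-25.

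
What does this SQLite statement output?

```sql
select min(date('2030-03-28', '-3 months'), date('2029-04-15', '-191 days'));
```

date('2030-03-28', '-3 months') → 2029-12-28.
date('2029-04-15', '-191 days') → 2028-10-06.
Earlier of the two is 2028-10-06.

2028-10-06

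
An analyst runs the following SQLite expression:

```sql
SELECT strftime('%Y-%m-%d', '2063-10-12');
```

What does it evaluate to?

2063-10-12

`%Y-%m-%d` extracts the ISO date: 2063-10-12.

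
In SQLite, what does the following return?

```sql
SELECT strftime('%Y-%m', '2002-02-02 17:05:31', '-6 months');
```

First apply '-6 months': 2002-02-02 17:05:31 → 2001-08-02 17:05:31.
`%Y-%m` extracts the year-month: 2001-08.

2001-08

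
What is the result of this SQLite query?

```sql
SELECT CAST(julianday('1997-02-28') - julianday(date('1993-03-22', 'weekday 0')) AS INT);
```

1433

`weekday 0` advances to the next Sunday; 1993-03-22 is a Monday, so it moves forward to 1993-03-28.
3 days remain in March 1993 after the 28th (31 − 28).
Full months from April 1993 through January 1997 contribute their day counts.
Then 28 days into February 1997.
Total: 3 + 30 + 31 + 30 + 31 + 31 + 30 + 31 + 30 + 31 + 31 + 28 + 31 + 30 + 31 + 30 + 31 + 31 + 30 + 31 + 30 + 31 + 31 + 28 + 31 + 30 + 31 + 30 + 31 + 31 + 30 + 31 + 30 + 31 + 31 + 29 + 31 + 30 + 31 + 30 + 31 + 31 + 30 + 31 + 30 + 31 + 31 + 28 = 1433.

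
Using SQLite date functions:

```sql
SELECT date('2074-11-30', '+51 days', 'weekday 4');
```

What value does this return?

Applying '+51 days' to 2074-11-30: counting 51 days forward gives 2075-01-20.
`weekday 4` advances to the next Thursday; 2075-01-20 is a Sunday, so it moves forward to 2075-01-24.

2075-01-24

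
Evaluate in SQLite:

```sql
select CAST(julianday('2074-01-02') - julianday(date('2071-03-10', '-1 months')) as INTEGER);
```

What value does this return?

1057

Adding -1 month to 2071-03-10 gives 2071-02-10.
18 days remain in February 2071 after the 10th (28 − 10).
Full months from March 2071 through December 2073 contribute their day counts.
Then 2 days into January 2074.
Total: 18 + 31 + 30 + 31 + 30 + 31 + 31 + 30 + 31 + 30 + 31 + 31 + 29 + 31 + 30 + 31 + 30 + 31 + 31 + 30 + 31 + 30 + 31 + 31 + 28 + 31 + 30 + 31 + 30 + 31 + 31 + 30 + 31 + 30 + 31 + 2 = 1057.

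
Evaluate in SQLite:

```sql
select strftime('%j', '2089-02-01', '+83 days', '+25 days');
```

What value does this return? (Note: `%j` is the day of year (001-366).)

First apply '+83 days', '+25 days': 2089-02-01 → 2089-05-20.
Day-of-year for 2089-05-20: days since 2089-01-01 inclusive = 140, zero-padded to 140.

140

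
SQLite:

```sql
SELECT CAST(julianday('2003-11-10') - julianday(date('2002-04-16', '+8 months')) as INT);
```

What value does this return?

Adding +8 months to 2002-04-16 gives 2002-12-16.
15 days remain in December 2002 after the 16th (31 − 16).
Full months from January 2003 through October 2003 contribute their day counts.
Then 10 days into November 2003.
Total: 15 + 31 + 28 + 31 + 30 + 31 + 30 + 31 + 31 + 30 + 31 + 10 = 329.

329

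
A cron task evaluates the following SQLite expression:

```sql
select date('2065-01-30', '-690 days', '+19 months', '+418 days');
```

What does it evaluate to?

2065-12-04

Applying '-690 days' to 2065-01-30: counting 690 days back gives 2063-03-12.
Adding +19 months to 2063-03-12 gives 2064-10-12.
Applying '+418 days' to 2064-10-12: counting 418 days forward gives 2065-12-04.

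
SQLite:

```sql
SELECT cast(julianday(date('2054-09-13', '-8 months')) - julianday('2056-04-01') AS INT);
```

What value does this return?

Adding -8 months to 2054-09-13 gives 2054-01-13.
18 days remain in January 2054 after the 13th (31 − 13).
Full months from February 2054 through March 2056 contribute their day counts.
Then 1 day into April 2056.
Total: 18 + 28 + 31 + 30 + 31 + 30 + 31 + 31 + 30 + 31 + 30 + 31 + 31 + 28 + 31 + 30 + 31 + 30 + 31 + 31 + 30 + 31 + 30 + 31 + 31 + 29 + 31 + 1 = 809.
The subtraction is earlier − later, so the result is −809 → -809.

-809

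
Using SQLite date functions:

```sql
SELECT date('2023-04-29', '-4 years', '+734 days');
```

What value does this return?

2021-05-02

Adding -4 years to 2023-04-29 gives 2019-04-29.
Applying '+734 days' to 2019-04-29: counting 734 days forward gives 2021-05-02.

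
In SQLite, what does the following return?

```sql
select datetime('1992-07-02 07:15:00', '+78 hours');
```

+78 hours from 1992-07-02 07:15:00 is 1992-07-05 13:15:00 (crosses midnight).

1992-07-05 13:15:00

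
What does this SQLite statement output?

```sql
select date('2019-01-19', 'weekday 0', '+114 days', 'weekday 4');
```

2019-05-16

`weekday 0` advances to the next Sunday; 2019-01-19 is a Saturday, so it moves forward to 2019-01-20.
Applying '+114 days' to 2019-01-20: counting 114 days forward gives 2019-05-14.
`weekday 4` advances to the next Thursday; 2019-05-14 is a Tuesday, so it moves forward to 2019-05-16.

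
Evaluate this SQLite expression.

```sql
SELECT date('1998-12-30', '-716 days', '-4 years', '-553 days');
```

1991-07-10

Applying '-716 days' to 1998-12-30: counting 716 days back gives 1997-01-13.
Adding -4 years to 1997-01-13 gives 1993-01-13.
Applying '-553 days' to 1993-01-13: counting 553 days back gives 1991-07-10.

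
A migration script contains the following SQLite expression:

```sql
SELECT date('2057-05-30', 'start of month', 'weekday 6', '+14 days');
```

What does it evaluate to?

`start of month` rewinds 2057-05-30 to 2057-05-01.
`weekday 6` advances to the next Saturday; 2057-05-01 is a Tuesday, so it moves forward to 2057-05-05.
Advancing 14 more days within May lands on 2057-05-19.

2057-05-19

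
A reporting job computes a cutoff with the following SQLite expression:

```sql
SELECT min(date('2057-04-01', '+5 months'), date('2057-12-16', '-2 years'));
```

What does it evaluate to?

date('2057-04-01', '+5 months') → 2057-09-01.
date('2057-12-16', '-2 years') → 2055-12-16.
Earlier of the two is 2055-12-16.

2055-12-16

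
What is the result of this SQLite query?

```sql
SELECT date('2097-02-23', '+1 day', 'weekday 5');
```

2097-03-01

Advancing 1 more day within February lands on 2097-02-24.
`weekday 5` advances to the next Friday; 2097-02-24 is a Sunday, so it moves forward to 2097-03-01.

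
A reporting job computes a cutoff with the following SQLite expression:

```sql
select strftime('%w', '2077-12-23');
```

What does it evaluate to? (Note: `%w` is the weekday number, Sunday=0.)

2077-12-23 is a Thursday; with Sunday=0 that is 4.

4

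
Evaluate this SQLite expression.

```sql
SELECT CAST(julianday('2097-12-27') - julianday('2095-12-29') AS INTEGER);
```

729

2 days remain in December 2095 after the 29th (31 − 29).
Full months from January 2096 through November 2097 contribute their day counts.
Then 27 days into December 2097.
Total: 2 + 31 + 29 + 31 + 30 + 31 + 30 + 31 + 31 + 30 + 31 + 30 + 31 + 31 + 28 + 31 + 30 + 31 + 30 + 31 + 31 + 30 + 31 + 30 + 27 = 729.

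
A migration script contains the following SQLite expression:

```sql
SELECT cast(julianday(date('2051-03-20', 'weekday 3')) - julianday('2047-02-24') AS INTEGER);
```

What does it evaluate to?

`weekday 3` advances to the next Wednesday; 2051-03-20 is a Monday, so it moves forward to 2051-03-22.
4 days remain in February 2047 after the 24th (28 − 24).
Full months from March 2047 through February 2051 contribute their day counts.
Then 22 days into March 2051.
Total: 4 + 31 + 30 + 31 + 30 + 31 + 31 + 30 + 31 + 30 + 31 + 31 + 29 + 31 + 30 + 31 + 30 + 31 + 31 + 30 + 31 + 30 + 31 + 31 + 28 + 31 + 30 + 31 + 30 + 31 + 31 + 30 + 31 + 30 + 31 + 31 + 28 + 31 + 30 + 31 + 30 + 31 + 31 + 30 + 31 + 30 + 31 + 31 + 28 + 22 = 1487.

1487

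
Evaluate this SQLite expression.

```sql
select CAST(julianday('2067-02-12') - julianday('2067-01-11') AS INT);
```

32

20 days remain in January 2067 after the 11th (31 − 11).
Then 12 days into February 2067.
Total: 20 + 12 = 32.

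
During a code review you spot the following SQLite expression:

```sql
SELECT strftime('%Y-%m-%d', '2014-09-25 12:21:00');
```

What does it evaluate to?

`%Y-%m-%d` extracts the ISO date: 2014-09-25.

2014-09-25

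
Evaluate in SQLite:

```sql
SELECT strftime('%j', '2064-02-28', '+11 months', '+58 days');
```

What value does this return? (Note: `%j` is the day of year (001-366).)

086

First apply '+11 months', '+58 days': 2064-02-28 → 2065-03-27.
Day-of-year for 2065-03-27: days since 2065-01-01 inclusive = 86, zero-padded to 086.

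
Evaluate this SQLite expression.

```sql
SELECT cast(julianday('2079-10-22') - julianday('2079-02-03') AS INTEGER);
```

261

25 days remain in February 2079 after the 3rd (28 − 3).
Full months from March 2079 through September 2079 contribute their day counts.
Then 22 days into October 2079.
Total: 25 + 31 + 30 + 31 + 30 + 31 + 31 + 30 + 22 = 261.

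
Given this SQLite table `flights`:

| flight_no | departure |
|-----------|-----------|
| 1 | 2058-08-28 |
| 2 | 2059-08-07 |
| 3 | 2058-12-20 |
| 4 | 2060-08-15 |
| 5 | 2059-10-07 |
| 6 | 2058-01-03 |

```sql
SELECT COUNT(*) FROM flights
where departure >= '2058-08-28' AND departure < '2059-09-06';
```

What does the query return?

Rows in [2058-08-28, 2059-09-06): 2058-08-28, 2059-08-07, 2058-12-20 → 3 rows.

3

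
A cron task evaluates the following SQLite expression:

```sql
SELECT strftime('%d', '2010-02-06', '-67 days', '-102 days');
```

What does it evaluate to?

21

First apply '-67 days', '-102 days': 2010-02-06 → 2009-08-21.
`%d` extracts the 2-digit day of month: 21.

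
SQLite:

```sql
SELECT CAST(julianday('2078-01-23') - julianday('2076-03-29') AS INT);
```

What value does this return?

2 days remain in March 2076 after the 29th (31 − 29).
Full months from April 2076 through December 2077 contribute their day counts.
Then 23 days into January 2078.
Total: 2 + 30 + 31 + 30 + 31 + 31 + 30 + 31 + 30 + 31 + 31 + 28 + 31 + 30 + 31 + 30 + 31 + 31 + 30 + 31 + 30 + 31 + 23 = 665.

665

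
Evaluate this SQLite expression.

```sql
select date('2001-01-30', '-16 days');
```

Going back 16 days within January lands on 2001-01-14.

2001-01-14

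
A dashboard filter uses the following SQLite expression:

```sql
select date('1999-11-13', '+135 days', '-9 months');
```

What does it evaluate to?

1999-06-27

Applying '+135 days' to 1999-11-13: counting 135 days forward gives 2000-03-27.
Adding -9 months to 2000-03-27 gives 1999-06-27.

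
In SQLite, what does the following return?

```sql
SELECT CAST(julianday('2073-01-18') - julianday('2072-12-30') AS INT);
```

19

1 day remains in December 2072 after the 30th (31 − 30).
Then 18 days into January 2073.
Total: 1 + 18 = 19.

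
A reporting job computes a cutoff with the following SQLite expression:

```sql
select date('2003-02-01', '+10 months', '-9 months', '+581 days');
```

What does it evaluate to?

2004-10-02

Adding +10 months to 2003-02-01 gives 2003-12-01.
Adding -9 months to 2003-12-01 gives 2003-03-01.
Applying '+581 days' to 2003-03-01: counting 581 days forward gives 2004-10-02.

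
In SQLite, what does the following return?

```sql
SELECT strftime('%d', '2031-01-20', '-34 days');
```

First apply '-34 days': 2031-01-20 → 2030-12-17.
`%d` extracts the 2-digit day of month: 17.

17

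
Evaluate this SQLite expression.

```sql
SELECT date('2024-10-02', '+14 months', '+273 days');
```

Adding +14 months to 2024-10-02 gives 2025-12-02.
Applying '+273 days' to 2025-12-02: counting 273 days forward gives 2026-09-01.

2026-09-01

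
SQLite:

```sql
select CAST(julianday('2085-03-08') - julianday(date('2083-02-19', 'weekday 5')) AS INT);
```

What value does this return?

`weekday 5` advances to the next Friday; 2083-02-19 is already a Friday, so it stays at 2083-02-19.
9 days remain in February 2083 after the 19th (28 − 19).
Full months from March 2083 through February 2085 contribute their day counts.
Then 8 days into March 2085.
Total: 9 + 31 + 30 + 31 + 30 + 31 + 31 + 30 + 31 + 30 + 31 + 31 + 29 + 31 + 30 + 31 + 30 + 31 + 31 + 30 + 31 + 30 + 31 + 31 + 28 + 8 = 748.

748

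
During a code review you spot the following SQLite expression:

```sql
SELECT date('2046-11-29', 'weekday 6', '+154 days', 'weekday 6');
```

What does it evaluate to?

`weekday 6` advances to the next Saturday; 2046-11-29 is a Thursday, so it moves forward to 2046-12-01.
Applying '+154 days' to 2046-12-01: counting 154 days forward gives 2047-05-04.
`weekday 6` advances to the next Saturday; 2047-05-04 is already a Saturday, so it stays at 2047-05-04.

2047-05-04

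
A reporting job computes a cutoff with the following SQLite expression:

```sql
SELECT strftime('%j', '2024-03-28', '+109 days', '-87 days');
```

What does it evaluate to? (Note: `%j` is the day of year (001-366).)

First apply '+109 days', '-87 days': 2024-03-28 → 2024-04-19.
Day-of-year for 2024-04-19: days since 2024-01-01 inclusive = 110, zero-padded to 110.

110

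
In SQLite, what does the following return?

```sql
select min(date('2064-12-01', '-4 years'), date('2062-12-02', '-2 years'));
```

2060-12-01

date('2064-12-01', '-4 years') → 2060-12-01.
date('2062-12-02', '-2 years') → 2060-12-02.
Earlier of the two is 2060-12-01.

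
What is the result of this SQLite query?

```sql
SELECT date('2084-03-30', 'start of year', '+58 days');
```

2084-02-28

`start of year` rewinds 2084-03-30 to 2084-01-01.
Applying '+58 days' to 2084-01-01: counting 58 days forward gives 2084-02-28.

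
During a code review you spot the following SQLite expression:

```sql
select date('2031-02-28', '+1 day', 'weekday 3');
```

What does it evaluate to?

February 2031 has 28 days; 0 remain after the 28th, so 1 days reach 2031-03-01.
`weekday 3` advances to the next Wednesday; 2031-03-01 is a Saturday, so it moves forward to 2031-03-05.

2031-03-05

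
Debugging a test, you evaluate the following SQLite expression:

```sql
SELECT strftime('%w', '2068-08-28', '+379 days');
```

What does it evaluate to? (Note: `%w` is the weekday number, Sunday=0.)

First apply '+379 days': 2068-08-28 → 2069-09-11.
2069-09-11 is a Wednesday; with Sunday=0 that is 3.

3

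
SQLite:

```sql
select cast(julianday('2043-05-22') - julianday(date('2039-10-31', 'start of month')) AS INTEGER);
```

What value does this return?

`start of month` rewinds 2039-10-31 to 2039-10-01.
30 days remain in October 2039 after the 1st (31 − 1).
Full months from November 2039 through April 2043 contribute their day counts.
Then 22 days into May 2043.
Total: 30 + 30 + 31 + 31 + 29 + 31 + 30 + 31 + 30 + 31 + 31 + 30 + 31 + 30 + 31 + 31 + 28 + 31 + 30 + 31 + 30 + 31 + 31 + 30 + 31 + 30 + 31 + 31 + 28 + 31 + 30 + 31 + 30 + 31 + 31 + 30 + 31 + 30 + 31 + 31 + 28 + 31 + 30 + 22 = 1329.

1329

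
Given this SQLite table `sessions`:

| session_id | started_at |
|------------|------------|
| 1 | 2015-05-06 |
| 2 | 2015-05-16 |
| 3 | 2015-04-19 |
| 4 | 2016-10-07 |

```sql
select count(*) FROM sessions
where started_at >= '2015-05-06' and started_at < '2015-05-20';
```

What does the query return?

Rows in [2015-05-06, 2015-05-20): 2015-05-06, 2015-05-16 → 2 rows.

2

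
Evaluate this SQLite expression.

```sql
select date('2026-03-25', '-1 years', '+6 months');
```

Adding -1 year to 2026-03-25 gives 2025-03-25.
Adding +6 months to 2025-03-25 gives 2025-09-25.

2025-09-25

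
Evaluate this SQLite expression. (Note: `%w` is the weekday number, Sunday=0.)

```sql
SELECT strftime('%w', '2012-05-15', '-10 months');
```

5

First apply '-10 months': 2012-05-15 → 2011-07-15.
2011-07-15 is a Friday; with Sunday=0 that is 5.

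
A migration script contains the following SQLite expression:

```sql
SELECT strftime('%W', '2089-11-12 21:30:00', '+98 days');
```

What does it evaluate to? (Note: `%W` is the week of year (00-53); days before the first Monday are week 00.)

First apply '+98 days': 2089-11-12 21:30:00 → 2090-02-18 21:30:00.
2090-02-18 is a Saturday. SQLite's %W counts Mondays since the year started; the result is 07.

07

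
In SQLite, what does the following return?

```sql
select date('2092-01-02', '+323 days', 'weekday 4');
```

2092-11-20

Applying '+323 days' to 2092-01-02: counting 323 days forward gives 2092-11-20.
`weekday 4` advances to the next Thursday; 2092-11-20 is already a Thursday, so it stays at 2092-11-20.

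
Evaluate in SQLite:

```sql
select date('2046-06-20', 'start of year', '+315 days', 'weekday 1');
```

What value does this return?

`start of year` rewinds 2046-06-20 to 2046-01-01.
Applying '+315 days' to 2046-01-01: counting 315 days forward gives 2046-11-12.
`weekday 1` advances to the next Monday; 2046-11-12 is already a Monday, so it stays at 2046-11-12.

2046-11-12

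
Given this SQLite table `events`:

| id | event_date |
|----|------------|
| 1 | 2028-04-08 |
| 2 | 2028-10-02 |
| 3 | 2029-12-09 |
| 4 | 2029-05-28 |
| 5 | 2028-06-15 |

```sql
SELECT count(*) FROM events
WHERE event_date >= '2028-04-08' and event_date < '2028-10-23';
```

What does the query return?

Rows in [2028-04-08, 2028-10-23): 2028-04-08, 2028-10-02, 2028-06-15 → 3 rows.

3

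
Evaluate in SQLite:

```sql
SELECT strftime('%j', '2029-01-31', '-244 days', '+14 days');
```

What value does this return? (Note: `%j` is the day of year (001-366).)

First apply '-244 days', '+14 days': 2029-01-31 → 2028-06-15.
Day-of-year for 2028-06-15: days since 2028-01-01 inclusive = 167, zero-padded to 167.

167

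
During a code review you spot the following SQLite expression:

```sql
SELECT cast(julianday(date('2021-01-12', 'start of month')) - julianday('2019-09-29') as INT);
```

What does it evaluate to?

`start of month` rewinds 2021-01-12 to 2021-01-01.
1 day remains in September 2019 after the 29th (30 − 29).
Full months from October 2019 through December 2020 contribute their day counts.
Then 1 day into January 2021.
Total: 1 + 31 + 30 + 31 + 31 + 29 + 31 + 30 + 31 + 30 + 31 + 31 + 30 + 31 + 30 + 31 + 1 = 460.

460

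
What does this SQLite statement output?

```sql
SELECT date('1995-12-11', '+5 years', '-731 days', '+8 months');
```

Adding +5 years to 1995-12-11 gives 2000-12-11.
Applying '-731 days' to 2000-12-11: counting 731 days back gives 1998-12-11.
Adding +8 months to 1998-12-11 gives 1999-08-11.

1999-08-11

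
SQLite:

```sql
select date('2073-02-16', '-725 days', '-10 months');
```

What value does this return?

Applying '-725 days' to 2073-02-16: counting 725 days back gives 2071-02-22.
Adding -10 months to 2071-02-22 gives 2070-04-22.

2070-04-22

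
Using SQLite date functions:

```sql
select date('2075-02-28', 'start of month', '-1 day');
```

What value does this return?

2075-01-31

`start of month` rewinds 2075-02-28 to 2075-02-01.
Going back 1 day from 2075-02-01 reaches 2075-01-31 (last day of January, 31 days).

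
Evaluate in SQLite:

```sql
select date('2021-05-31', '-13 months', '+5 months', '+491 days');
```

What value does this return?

2022-02-04

Adding -13 months to 2021-05-31 targets 2020-04-31. April 2020 has only 30 days, so SQLite normalizes the 1-day overflow forward to 2020-05-01.
Adding +5 months to 2020-05-01 gives 2020-10-01.
Applying '+491 days' to 2020-10-01: counting 491 days forward gives 2022-02-04.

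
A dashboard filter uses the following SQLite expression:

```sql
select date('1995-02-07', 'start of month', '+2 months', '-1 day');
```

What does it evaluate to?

`start of month` rewinds 1995-02-07 to 1995-02-01.
Adding +2 months to 1995-02-01 gives 1995-04-01.
Going back 1 day from 1995-04-01 reaches 1995-03-31 (last day of March, 31 days).

1995-03-31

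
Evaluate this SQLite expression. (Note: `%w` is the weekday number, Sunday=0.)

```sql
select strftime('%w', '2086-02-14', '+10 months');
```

6

First apply '+10 months': 2086-02-14 → 2086-12-14.
2086-12-14 is a Saturday; with Sunday=0 that is 6.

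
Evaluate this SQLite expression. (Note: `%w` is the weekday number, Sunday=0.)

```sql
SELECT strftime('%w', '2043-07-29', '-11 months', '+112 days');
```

5

First apply '-11 months', '+112 days': 2043-07-29 → 2042-12-19.
2042-12-19 is a Friday; with Sunday=0 that is 5.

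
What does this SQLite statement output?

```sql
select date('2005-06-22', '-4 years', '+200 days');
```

Adding -4 years to 2005-06-22 gives 2001-06-22.
Applying '+200 days' to 2001-06-22: counting 200 days forward gives 2002-01-08.

2002-01-08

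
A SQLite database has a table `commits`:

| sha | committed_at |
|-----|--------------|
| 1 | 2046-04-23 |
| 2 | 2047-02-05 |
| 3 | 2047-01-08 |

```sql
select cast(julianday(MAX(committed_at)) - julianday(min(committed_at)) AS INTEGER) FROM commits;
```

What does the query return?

288

MIN = 2046-04-23, MAX = 2047-02-05.
7 days remain in April 2046 after the 23rd (30 − 23).
Full months from May 2046 through January 2047 contribute their day counts.
Then 5 days into February 2047.
Total: 7 + 31 + 30 + 31 + 31 + 30 + 31 + 30 + 31 + 31 + 5 = 288.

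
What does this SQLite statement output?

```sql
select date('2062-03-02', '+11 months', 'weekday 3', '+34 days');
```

Adding +11 months to 2062-03-02 gives 2063-02-02.
`weekday 3` advances to the next Wednesday; 2063-02-02 is a Friday, so it moves forward to 2063-02-07.
February 2063 has 28 days; 21 remain after the 7th, so 22 days reach 2063-03-01.
Advancing 12 more days within March lands on 2063-03-13.

2063-03-13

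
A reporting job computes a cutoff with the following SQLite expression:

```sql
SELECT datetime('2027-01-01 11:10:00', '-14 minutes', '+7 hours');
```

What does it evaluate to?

-14 minutes from 2027-01-01 11:10:00 is 2027-01-01 10:56:00.
+7 hours from 2027-01-01 10:56:00 is 2027-01-01 17:56:00.

2027-01-01 17:56:00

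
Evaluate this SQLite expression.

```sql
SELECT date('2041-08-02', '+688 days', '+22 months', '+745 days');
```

2047-05-06

Applying '+688 days' to 2041-08-02: counting 688 days forward gives 2043-06-21.
Adding +22 months to 2043-06-21 gives 2045-04-21.
Applying '+745 days' to 2045-04-21: counting 745 days forward gives 2047-05-06.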